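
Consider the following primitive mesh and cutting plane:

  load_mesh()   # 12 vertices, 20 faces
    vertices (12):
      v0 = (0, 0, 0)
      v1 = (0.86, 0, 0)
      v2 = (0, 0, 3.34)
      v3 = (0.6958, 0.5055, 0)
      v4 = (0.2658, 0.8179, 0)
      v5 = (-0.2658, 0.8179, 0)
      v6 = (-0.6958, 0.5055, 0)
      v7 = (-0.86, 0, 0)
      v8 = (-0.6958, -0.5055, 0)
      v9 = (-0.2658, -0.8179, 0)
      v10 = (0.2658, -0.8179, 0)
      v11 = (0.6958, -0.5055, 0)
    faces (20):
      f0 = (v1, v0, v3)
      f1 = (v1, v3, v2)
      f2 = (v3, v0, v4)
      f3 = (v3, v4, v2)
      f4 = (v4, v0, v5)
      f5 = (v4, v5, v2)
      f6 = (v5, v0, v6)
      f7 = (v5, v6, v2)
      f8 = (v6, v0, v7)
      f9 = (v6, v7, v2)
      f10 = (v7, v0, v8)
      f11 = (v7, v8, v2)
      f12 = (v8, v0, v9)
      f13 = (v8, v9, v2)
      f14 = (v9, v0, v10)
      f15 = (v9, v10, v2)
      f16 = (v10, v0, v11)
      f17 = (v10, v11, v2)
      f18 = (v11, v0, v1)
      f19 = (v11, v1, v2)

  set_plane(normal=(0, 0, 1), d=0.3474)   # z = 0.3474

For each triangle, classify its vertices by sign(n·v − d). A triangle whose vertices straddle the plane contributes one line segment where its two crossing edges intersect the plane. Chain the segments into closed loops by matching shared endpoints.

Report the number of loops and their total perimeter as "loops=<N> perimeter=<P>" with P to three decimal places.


loops=1 perimeter=4.762

Straddling triangles (10 of 20):
  (v1,v3,v2) [--+] → (0.623428, 0.452922, 0.3474)–(0.77055, 0, 0.3474)  len=0.4762
  (v3,v4,v2) [--+] → (0.238154, 0.732829, 0.3474)–(0.623428, 0.452922, 0.3474)  len=0.4762
  (v4,v5,v2) [--+] → (-0.238154, 0.732829, 0.3474)–(0.238154, 0.732829, 0.3474)  len=0.4763
  (v5,v6,v2) [--+] → (-0.623428, 0.452922, 0.3474)–(-0.238154, 0.732829, 0.3474)  len=0.4762
  (v6,v7,v2) [--+] → (-0.77055, 0, 0.3474)–(-0.623428, 0.452922, 0.3474)  len=0.4762
  (v7,v8,v2) [--+] → (-0.623428, -0.452922, 0.3474)–(-0.77055, 0, 0.3474)  len=0.4762
  (v8,v9,v2) [--+] → (-0.238154, -0.732829, 0.3474)–(-0.623428, -0.452922, 0.3474)  len=0.4762
  (v9,v10,v2) [--+] → (0.238154, -0.732829, 0.3474)–(-0.238154, -0.732829, 0.3474)  len=0.4763
  (v10,v11,v2) [--+] → (0.623428, -0.452922, 0.3474)–(0.238154, -0.732829, 0.3474)  len=0.4762
  (v11,v1,v2) [--+] → (0.77055, 0, 0.3474)–(0.623428, -0.452922, 0.3474)  len=0.4762

Chained into 1 loop(s):
  loop 1: 10 segments, perimeter = 4.7624
Total perimeter = 4.762


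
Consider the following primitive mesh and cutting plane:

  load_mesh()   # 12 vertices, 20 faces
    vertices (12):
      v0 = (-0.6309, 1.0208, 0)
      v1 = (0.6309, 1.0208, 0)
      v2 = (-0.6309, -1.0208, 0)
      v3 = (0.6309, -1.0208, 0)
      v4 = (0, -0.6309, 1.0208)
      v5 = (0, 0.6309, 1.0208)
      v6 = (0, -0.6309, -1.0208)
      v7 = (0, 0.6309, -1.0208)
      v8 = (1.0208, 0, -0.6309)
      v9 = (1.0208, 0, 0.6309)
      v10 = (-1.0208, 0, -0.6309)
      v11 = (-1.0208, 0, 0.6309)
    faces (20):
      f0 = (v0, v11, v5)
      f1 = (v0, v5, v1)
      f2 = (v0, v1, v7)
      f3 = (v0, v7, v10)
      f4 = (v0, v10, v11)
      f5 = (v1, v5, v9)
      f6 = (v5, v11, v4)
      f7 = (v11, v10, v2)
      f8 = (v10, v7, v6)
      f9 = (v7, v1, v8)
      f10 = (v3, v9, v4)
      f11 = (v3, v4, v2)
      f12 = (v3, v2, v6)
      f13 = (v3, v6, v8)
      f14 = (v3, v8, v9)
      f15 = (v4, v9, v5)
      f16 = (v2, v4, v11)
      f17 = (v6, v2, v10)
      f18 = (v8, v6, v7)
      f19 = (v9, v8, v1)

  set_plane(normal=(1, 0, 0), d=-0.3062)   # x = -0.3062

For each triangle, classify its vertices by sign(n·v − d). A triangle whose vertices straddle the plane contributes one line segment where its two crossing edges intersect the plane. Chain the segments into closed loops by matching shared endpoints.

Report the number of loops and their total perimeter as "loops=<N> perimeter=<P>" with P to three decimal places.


Straddling triangles (10 of 20):
  (v0,v11,v5) [--+] → (-0.3062, 0.441655, 0.903845)–(-0.3062, 0.820133, 0.525367)  len=0.5352
  (v0,v5,v1) [-++] → (-0.3062, 0.820133, 0.525367)–(-0.3062, 1.0208, 0)  len=0.5624
  (v0,v1,v7) [-++] → (-0.3062, 1.0208, 0)–(-0.3062, 0.820133, -0.525367)  len=0.5624
  (v0,v7,v10) [-+-] → (-0.3062, 0.820133, -0.525367)–(-0.3062, 0.441655, -0.903845)  len=0.5352
  (v5,v11,v4) [+-+] → (-0.3062, 0.441655, 0.903845)–(-0.3062, -0.441655, 0.903845)  len=0.8833
  (v10,v7,v6) [-++] → (-0.3062, 0.441655, -0.903845)–(-0.3062, -0.441655, -0.903845)  len=0.8833
  (v3,v4,v2) [++-] → (-0.3062, -0.820133, 0.525367)–(-0.3062, -1.0208, 0)  len=0.5624
  (v3,v2,v6) [+-+] → (-0.3062, -1.0208, 0)–(-0.3062, -0.820133, -0.525367)  len=0.5624
  (v2,v4,v11) [-+-] → (-0.3062, -0.820133, 0.525367)–(-0.3062, -0.441655, 0.903845)  len=0.5352
  (v6,v2,v10) [+--] → (-0.3062, -0.820133, -0.525367)–(-0.3062, -0.441655, -0.903845)  len=0.5352

Chained into 1 loop(s):
  loop 1: 10 segments, perimeter = 6.1572
Total perimeter = 6.157

loops=1 perimeter=6.157


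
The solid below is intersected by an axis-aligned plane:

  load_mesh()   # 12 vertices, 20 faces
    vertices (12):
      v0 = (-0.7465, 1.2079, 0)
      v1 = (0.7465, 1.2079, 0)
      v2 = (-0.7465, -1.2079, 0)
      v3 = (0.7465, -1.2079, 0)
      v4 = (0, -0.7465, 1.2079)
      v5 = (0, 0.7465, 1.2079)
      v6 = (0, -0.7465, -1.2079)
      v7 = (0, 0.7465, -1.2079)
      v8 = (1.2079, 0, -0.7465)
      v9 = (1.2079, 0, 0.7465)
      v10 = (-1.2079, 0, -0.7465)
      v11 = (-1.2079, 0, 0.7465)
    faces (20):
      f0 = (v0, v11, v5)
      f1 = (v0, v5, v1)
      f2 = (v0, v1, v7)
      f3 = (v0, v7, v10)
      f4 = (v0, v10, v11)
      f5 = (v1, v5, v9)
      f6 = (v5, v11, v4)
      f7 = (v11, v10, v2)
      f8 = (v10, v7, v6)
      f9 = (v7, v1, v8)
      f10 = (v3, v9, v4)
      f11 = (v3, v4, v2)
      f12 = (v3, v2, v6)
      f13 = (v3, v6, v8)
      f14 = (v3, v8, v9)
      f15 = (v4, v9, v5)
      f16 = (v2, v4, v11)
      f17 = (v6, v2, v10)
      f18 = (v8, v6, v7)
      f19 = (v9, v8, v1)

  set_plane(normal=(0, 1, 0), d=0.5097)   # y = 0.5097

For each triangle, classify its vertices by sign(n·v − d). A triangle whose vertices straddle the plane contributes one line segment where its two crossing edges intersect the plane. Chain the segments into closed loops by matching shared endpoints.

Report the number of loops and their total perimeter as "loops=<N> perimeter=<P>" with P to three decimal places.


loops=1 perimeter=6.931

Straddling triangles (10 of 20):
  (v0,v11,v5) [+-+] → (-1.0132, 0.5097, 0.431498)–(-0.383162, 0.5097, 1.06154)  len=0.8910
  (v0,v7,v10) [++-] → (-0.383162, 0.5097, -1.06154)–(-1.0132, 0.5097, -0.431498)  len=0.8910
  (v0,v10,v11) [+--] → (-1.0132, 0.5097, -0.431498)–(-1.0132, 0.5097, 0.431498)  len=0.8630
  (v1,v5,v9) [++-] → (0.383162, 0.5097, 1.06154)–(1.0132, 0.5097, 0.431498)  len=0.8910
  (v5,v11,v4) [+--] → (-0.383162, 0.5097, 1.06154)–(0, 0.5097, 1.2079)  len=0.4102
  (v10,v7,v6) [-+-] → (-0.383162, 0.5097, -1.06154)–(0, 0.5097, -1.2079)  len=0.4102
  (v7,v1,v8) [++-] → (1.0132, 0.5097, -0.431498)–(0.383162, 0.5097, -1.06154)  len=0.8910
  (v4,v9,v5) [--+] → (0.383162, 0.5097, 1.06154)–(0, 0.5097, 1.2079)  len=0.4102
  (v8,v6,v7) [--+] → (0, 0.5097, -1.2079)–(0.383162, 0.5097, -1.06154)  len=0.4102
  (v9,v8,v1) [--+] → (1.0132, 0.5097, -0.431498)–(1.0132, 0.5097, 0.431498)  len=0.8630

Chained into 1 loop(s):
  loop 1: 10 segments, perimeter = 6.9307
Total perimeter = 6.931


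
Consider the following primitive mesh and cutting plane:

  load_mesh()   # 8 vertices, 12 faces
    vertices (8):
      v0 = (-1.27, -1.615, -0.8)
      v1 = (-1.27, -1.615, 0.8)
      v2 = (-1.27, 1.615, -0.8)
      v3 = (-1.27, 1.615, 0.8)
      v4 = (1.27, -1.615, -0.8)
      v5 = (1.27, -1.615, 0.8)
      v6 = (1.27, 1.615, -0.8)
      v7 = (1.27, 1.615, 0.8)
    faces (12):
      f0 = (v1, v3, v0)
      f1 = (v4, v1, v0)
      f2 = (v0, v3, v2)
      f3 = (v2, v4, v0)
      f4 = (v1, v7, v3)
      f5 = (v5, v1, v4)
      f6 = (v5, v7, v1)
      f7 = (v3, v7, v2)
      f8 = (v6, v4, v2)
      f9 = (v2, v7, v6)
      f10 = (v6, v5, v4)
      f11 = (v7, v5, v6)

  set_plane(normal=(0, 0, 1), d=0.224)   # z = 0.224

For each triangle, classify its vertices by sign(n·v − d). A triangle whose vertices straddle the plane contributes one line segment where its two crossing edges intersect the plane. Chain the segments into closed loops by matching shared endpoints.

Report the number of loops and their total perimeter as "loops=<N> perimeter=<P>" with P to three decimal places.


Straddling triangles (8 of 12):
  (v1,v3,v0) [++-] → (-1.27, 0.4522, 0.224)–(-1.27, -1.615, 0.224)  len=2.0672
  (v4,v1,v0) [-+-] → (-0.3556, -1.615, 0.224)–(-1.27, -1.615, 0.224)  len=0.9144
  (v0,v3,v2) [-+-] → (-1.27, 0.4522, 0.224)–(-1.27, 1.615, 0.224)  len=1.1628
  (v5,v1,v4) [++-] → (-0.3556, -1.615, 0.224)–(1.27, -1.615, 0.224)  len=1.6256
  (v3,v7,v2) [++-] → (0.3556, 1.615, 0.224)–(-1.27, 1.615, 0.224)  len=1.6256
  (v2,v7,v6) [-+-] → (0.3556, 1.615, 0.224)–(1.27, 1.615, 0.224)  len=0.9144
  (v6,v5,v4) [-+-] → (1.27, -0.4522, 0.224)–(1.27, -1.615, 0.224)  len=1.1628
  (v7,v5,v6) [++-] → (1.27, -0.4522, 0.224)–(1.27, 1.615, 0.224)  len=2.0672

Chained into 1 loop(s):
  loop 1: 8 segments, perimeter = 11.5400
Total perimeter = 11.540

loops=1 perimeter=11.540


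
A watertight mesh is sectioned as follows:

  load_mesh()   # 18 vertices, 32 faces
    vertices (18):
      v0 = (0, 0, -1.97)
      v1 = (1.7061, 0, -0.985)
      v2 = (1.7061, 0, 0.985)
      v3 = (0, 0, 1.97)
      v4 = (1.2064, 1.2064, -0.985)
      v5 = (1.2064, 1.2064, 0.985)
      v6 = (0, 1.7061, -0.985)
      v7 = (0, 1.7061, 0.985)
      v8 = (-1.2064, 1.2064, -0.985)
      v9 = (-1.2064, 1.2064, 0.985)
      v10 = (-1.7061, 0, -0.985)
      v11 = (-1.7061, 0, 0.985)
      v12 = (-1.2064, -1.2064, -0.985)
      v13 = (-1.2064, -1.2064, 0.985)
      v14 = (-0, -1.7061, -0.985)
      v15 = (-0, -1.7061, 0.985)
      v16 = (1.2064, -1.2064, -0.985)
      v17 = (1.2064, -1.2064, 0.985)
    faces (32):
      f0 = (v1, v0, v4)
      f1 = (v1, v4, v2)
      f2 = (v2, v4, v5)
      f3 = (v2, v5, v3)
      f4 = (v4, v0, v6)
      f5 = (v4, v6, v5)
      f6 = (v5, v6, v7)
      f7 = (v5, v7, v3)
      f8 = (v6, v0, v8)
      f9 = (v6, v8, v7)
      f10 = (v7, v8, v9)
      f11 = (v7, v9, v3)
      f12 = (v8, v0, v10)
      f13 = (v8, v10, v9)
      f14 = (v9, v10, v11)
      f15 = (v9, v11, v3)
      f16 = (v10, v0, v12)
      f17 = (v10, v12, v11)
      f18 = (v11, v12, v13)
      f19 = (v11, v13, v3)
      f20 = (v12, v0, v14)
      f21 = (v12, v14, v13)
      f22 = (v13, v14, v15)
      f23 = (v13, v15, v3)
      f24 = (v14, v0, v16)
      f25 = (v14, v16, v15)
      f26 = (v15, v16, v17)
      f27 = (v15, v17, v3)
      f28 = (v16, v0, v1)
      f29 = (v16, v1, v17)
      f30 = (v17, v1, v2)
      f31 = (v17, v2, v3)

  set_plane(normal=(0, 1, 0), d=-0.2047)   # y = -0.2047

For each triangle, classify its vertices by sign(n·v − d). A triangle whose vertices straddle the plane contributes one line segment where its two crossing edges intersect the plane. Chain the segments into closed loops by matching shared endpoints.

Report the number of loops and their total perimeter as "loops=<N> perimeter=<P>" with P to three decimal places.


Straddling triangles (12 of 32):
  (v10,v0,v12) [++-] → (-0.2047, -0.2047, -1.80287)–(-1.62131, -0.2047, -0.985)  len=1.6358
  (v10,v12,v11) [+-+] → (-1.62131, -0.2047, -0.985)–(-1.62131, -0.2047, 0.650734)  len=1.6357
  (v11,v12,v13) [+--] → (-1.62131, -0.2047, 0.650734)–(-1.62131, -0.2047, 0.985)  len=0.3343
  (v11,v13,v3) [+-+] → (-1.62131, -0.2047, 0.985)–(-0.2047, -0.2047, 1.80287)  len=1.6358
  (v12,v0,v14) [-+-] → (-0.2047, -0.2047, -1.80287)–(0, -0.2047, -1.85182)  len=0.2105
  (v13,v15,v3) [--+] → (0, -0.2047, 1.85182)–(-0.2047, -0.2047, 1.80287)  len=0.2105
  (v14,v0,v16) [-+-] → (0, -0.2047, -1.85182)–(0.2047, -0.2047, -1.80287)  len=0.2105
  (v15,v17,v3) [--+] → (0.2047, -0.2047, 1.80287)–(0, -0.2047, 1.85182)  len=0.2105
  (v16,v0,v1) [-++] → (0.2047, -0.2047, -1.80287)–(1.62131, -0.2047, -0.985)  len=1.6358
  (v16,v1,v17) [-+-] → (1.62131, -0.2047, -0.985)–(1.62131, -0.2047, -0.650734)  len=0.3343
  (v17,v1,v2) [-++] → (1.62131, -0.2047, -0.650734)–(1.62131, -0.2047, 0.985)  len=1.6357
  (v17,v2,v3) [-++] → (1.62131, -0.2047, 0.985)–(0.2047, -0.2047, 1.80287)  len=1.6358

Chained into 1 loop(s):
  loop 1: 12 segments, perimeter = 11.3249
Total perimeter = 11.325

loops=1 perimeter=11.325


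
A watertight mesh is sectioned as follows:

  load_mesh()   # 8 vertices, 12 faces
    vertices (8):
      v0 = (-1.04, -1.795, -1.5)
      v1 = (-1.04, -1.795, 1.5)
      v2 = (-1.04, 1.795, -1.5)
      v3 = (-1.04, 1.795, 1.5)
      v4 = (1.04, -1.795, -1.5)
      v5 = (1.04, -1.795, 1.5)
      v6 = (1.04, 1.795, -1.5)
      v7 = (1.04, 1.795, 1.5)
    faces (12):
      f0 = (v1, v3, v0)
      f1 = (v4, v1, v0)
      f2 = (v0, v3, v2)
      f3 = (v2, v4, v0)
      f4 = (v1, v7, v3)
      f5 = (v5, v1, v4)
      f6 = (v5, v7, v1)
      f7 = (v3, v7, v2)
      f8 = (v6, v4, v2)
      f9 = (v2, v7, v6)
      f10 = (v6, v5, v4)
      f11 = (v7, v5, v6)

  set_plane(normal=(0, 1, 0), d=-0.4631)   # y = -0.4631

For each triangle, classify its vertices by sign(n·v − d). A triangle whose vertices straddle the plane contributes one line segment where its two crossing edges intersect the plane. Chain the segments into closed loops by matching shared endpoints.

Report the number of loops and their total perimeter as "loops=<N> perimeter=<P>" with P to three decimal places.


loops=1 perimeter=10.160

Straddling triangles (8 of 12):
  (v1,v3,v0) [-+-] → (-1.04, -0.4631, 1.5)–(-1.04, -0.4631, -0.386992)  len=1.8870
  (v0,v3,v2) [-++] → (-1.04, -0.4631, -0.386992)–(-1.04, -0.4631, -1.5)  len=1.1130
  (v2,v4,v0) [+--] → (0.268314, -0.4631, -1.5)–(-1.04, -0.4631, -1.5)  len=1.3083
  (v1,v7,v3) [-++] → (-0.268314, -0.4631, 1.5)–(-1.04, -0.4631, 1.5)  len=0.7717
  (v5,v7,v1) [-+-] → (1.04, -0.4631, 1.5)–(-0.268314, -0.4631, 1.5)  len=1.3083
  (v6,v4,v2) [+-+] → (1.04, -0.4631, -1.5)–(0.268314, -0.4631, -1.5)  len=0.7717
  (v6,v5,v4) [+--] → (1.04, -0.4631, 0.386992)–(1.04, -0.4631, -1.5)  len=1.8870
  (v7,v5,v6) [+-+] → (1.04, -0.4631, 1.5)–(1.04, -0.4631, 0.386992)  len=1.1130

Chained into 1 loop(s):
  loop 1: 8 segments, perimeter = 10.1600
Total perimeter = 10.160


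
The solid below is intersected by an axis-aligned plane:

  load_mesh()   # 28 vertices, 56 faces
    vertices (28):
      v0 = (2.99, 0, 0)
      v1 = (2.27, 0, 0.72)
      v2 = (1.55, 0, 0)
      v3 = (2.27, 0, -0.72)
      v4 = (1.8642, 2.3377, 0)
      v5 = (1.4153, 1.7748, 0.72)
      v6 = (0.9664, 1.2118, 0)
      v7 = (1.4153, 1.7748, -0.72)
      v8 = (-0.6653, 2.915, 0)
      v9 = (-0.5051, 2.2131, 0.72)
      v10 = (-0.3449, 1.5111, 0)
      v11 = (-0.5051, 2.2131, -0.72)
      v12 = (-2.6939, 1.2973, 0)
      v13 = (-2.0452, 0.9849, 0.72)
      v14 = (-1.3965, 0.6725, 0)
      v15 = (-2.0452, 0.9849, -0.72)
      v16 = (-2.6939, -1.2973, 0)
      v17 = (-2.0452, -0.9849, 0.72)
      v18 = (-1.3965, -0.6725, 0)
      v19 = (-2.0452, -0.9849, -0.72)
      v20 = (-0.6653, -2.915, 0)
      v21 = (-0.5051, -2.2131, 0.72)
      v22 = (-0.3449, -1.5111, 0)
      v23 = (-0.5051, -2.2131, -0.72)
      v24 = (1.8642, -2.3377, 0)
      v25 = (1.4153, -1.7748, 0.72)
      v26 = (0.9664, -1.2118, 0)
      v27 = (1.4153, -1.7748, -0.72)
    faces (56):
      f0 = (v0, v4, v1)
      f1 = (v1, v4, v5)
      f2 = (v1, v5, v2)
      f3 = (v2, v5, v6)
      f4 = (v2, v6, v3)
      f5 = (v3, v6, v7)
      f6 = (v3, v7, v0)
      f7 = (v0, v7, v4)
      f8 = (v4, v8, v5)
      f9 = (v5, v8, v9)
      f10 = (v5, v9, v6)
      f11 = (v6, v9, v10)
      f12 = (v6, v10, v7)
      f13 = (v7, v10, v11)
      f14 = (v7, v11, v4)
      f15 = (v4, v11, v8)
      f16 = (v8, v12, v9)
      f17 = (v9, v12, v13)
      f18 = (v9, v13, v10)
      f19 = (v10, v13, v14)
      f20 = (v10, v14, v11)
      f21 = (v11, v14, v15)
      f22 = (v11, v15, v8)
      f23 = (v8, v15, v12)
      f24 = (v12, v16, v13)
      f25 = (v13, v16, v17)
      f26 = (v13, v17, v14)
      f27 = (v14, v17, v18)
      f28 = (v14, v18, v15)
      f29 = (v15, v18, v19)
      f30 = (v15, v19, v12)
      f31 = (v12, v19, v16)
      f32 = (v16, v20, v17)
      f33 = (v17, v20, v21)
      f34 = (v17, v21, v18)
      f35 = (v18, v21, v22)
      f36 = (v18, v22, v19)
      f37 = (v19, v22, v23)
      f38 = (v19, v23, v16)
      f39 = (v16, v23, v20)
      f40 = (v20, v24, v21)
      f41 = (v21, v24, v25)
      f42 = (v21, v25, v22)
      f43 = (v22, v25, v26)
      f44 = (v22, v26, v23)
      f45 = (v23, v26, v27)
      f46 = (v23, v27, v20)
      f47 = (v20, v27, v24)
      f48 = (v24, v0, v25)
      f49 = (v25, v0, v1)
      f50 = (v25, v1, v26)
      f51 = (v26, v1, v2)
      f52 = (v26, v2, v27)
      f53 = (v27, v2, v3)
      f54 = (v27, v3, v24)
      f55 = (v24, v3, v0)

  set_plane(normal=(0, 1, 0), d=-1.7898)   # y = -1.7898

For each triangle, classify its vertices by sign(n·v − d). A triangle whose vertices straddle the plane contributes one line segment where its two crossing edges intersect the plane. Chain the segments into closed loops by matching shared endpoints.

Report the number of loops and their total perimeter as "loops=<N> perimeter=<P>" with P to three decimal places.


Straddling triangles (16 of 56):
  (v16,v20,v17) [+-+] → (-2.0763, -1.7898, 0)–(-1.46975, -1.7898, 0.419742)  len=0.7376
  (v17,v20,v21) [+--] → (-1.46975, -1.7898, 0.419742)–(-1.0359, -1.7898, 0.72)  len=0.5276
  (v17,v21,v18) [+-+] → (-1.0359, -1.7898, 0.72)–(-0.750024, -1.7898, 0.522171)  len=0.3476
  (v18,v21,v22) [+-+] → (-0.750024, -1.7898, 0.522171)–(-0.408501, -1.7898, 0.285846)  len=0.4153
  (v19,v22,v23) [++-] → (-0.408501, -1.7898, -0.285846)–(-1.0359, -1.7898, -0.72)  len=0.7630
  (v19,v23,v16) [+-+] → (-1.0359, -1.7898, -0.72)–(-1.5168, -1.7898, -0.387202)  len=0.5848
  (v16,v23,v20) [+--] → (-1.5168, -1.7898, -0.387202)–(-2.0763, -1.7898, 0)  len=0.6804
  (v21,v24,v25) [--+] → (1.42726, -1.7898, 0.700814)–(1.34958, -1.7898, 0.72)  len=0.0800
  (v21,v25,v22) [-++] → (1.34958, -1.7898, 0.72)–(-0.408501, -1.7898, 0.285846)  len=1.8109
  (v22,v26,v23) [++-] → (0.116977, -1.7898, -0.41562)–(-0.408501, -1.7898, -0.285846)  len=0.5413
  (v23,v26,v27) [-++] → (0.116977, -1.7898, -0.41562)–(1.34958, -1.7898, -0.72)  len=1.2696
  (v23,v27,v20) [-+-] → (1.34958, -1.7898, -0.72)–(1.38793, -1.7898, -0.710528)  len=0.0395
  (v20,v27,v24) [-+-] → (1.38793, -1.7898, -0.710528)–(1.42726, -1.7898, -0.700814)  len=0.0405
  (v24,v0,v25) [-++] → (2.12806, -1.7898, 0)–(1.42726, -1.7898, 0.700814)  len=0.9911
  (v27,v3,v24) [++-] → (1.95931, -1.7898, -0.16875)–(1.42726, -1.7898, -0.700814)  len=0.7524
  (v24,v3,v0) [-++] → (1.95931, -1.7898, -0.16875)–(2.12806, -1.7898, 0)  len=0.2386

Chained into 1 loop(s):
  loop 1: 16 segments, perimeter = 9.8204
Total perimeter = 9.820

loops=1 perimeter=9.820


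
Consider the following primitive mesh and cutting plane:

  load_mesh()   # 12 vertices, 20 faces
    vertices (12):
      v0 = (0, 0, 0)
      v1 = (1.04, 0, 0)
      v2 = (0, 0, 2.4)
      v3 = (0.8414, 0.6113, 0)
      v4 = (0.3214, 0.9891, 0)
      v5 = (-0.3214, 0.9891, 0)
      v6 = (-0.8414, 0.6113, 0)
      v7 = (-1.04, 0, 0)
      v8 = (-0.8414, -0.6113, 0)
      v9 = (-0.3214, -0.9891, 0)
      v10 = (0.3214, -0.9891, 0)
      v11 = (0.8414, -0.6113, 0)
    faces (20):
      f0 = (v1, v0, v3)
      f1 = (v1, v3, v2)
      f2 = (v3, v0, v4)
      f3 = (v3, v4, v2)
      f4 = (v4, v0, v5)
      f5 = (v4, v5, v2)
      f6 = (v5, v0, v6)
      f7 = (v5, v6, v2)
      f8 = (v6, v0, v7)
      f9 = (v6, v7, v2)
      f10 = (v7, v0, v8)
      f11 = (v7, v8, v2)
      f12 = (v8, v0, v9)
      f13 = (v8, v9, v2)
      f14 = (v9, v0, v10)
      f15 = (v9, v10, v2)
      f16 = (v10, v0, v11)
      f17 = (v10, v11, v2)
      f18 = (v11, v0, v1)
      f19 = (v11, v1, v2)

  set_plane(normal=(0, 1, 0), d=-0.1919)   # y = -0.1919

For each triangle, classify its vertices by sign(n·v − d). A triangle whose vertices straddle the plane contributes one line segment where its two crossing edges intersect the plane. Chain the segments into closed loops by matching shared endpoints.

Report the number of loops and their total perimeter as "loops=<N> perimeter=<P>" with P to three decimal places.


loops=1 perimeter=6.372

Straddling triangles (10 of 20):
  (v7,v0,v8) [++-] → (-0.264133, -0.1919, 0)–(-0.977655, -0.1919, 0)  len=0.7135
  (v7,v8,v2) [+-+] → (-0.977655, -0.1919, 0)–(-0.264133, -0.1919, 1.64659)  len=1.7945
  (v8,v0,v9) [-+-] → (-0.264133, -0.1919, 0)–(-0.0623563, -0.1919, 0)  len=0.2018
  (v8,v9,v2) [--+] → (-0.0623563, -0.1919, 1.93436)–(-0.264133, -0.1919, 1.64659)  len=0.3515
  (v9,v0,v10) [-+-] → (-0.0623563, -0.1919, 0)–(0.0623563, -0.1919, 0)  len=0.1247
  (v9,v10,v2) [--+] → (0.0623563, -0.1919, 1.93436)–(-0.0623563, -0.1919, 1.93436)  len=0.1247
  (v10,v0,v11) [-+-] → (0.0623563, -0.1919, 0)–(0.264133, -0.1919, 0)  len=0.2018
  (v10,v11,v2) [--+] → (0.264133, -0.1919, 1.64659)–(0.0623563, -0.1919, 1.93436)  len=0.3515
  (v11,v0,v1) [-++] → (0.264133, -0.1919, 0)–(0.977655, -0.1919, 0)  len=0.7135
  (v11,v1,v2) [-++] → (0.977655, -0.1919, 0)–(0.264133, -0.1919, 1.64659)  len=1.7945

Chained into 1 loop(s):
  loop 1: 10 segments, perimeter = 6.3720
Total perimeter = 6.372


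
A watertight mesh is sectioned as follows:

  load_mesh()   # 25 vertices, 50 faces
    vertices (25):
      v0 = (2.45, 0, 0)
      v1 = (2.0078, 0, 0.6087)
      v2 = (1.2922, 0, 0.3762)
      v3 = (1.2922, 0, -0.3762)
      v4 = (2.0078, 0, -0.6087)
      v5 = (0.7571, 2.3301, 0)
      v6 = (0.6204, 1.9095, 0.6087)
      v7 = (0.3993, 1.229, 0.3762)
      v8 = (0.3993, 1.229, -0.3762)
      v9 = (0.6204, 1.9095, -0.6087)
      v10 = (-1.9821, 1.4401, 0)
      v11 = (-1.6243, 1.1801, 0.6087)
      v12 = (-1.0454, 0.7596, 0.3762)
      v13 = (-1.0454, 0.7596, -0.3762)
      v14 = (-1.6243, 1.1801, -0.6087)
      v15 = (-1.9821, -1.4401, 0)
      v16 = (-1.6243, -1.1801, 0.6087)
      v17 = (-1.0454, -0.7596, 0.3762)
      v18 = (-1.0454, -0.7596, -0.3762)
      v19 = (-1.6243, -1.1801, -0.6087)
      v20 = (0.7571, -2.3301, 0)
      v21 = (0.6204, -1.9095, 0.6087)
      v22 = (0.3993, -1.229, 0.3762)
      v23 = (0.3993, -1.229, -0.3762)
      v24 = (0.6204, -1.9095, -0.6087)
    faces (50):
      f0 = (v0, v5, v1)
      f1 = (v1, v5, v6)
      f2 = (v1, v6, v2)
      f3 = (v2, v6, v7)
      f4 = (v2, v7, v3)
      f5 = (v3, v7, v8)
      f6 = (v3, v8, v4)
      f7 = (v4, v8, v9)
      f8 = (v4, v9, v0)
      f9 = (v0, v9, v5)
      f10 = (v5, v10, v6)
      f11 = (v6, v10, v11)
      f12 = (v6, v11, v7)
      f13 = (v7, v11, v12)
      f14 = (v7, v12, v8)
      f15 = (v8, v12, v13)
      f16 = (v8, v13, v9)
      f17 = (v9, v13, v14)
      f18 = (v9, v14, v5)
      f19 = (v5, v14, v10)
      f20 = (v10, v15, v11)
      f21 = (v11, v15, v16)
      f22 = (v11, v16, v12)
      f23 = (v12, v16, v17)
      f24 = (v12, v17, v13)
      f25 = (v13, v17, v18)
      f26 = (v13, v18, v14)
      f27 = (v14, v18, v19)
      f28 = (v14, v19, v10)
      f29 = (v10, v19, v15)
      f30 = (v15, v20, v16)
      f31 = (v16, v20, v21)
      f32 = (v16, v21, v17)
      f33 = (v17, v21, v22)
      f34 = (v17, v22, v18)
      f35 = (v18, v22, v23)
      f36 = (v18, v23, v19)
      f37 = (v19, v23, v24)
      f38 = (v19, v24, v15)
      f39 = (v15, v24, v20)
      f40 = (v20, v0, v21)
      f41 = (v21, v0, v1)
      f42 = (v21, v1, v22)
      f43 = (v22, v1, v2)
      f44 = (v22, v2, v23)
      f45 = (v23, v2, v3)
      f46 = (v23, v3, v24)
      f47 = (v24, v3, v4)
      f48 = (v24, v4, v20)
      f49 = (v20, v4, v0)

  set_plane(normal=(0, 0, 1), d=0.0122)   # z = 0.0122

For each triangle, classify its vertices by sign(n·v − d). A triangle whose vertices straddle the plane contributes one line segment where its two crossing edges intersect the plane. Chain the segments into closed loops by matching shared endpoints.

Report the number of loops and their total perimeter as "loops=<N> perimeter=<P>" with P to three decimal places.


loops=2 perimeter=21.944

Straddling triangles (20 of 50):
  (v0,v5,v1) [--+] → (0.782167, 2.2834, 0.0122)–(2.44114, 0, 0.0122)  len=2.8224
  (v1,v5,v6) [+-+] → (0.782167, 2.2834, 0.0122)–(0.75436, 2.32167, 0.0122)  len=0.0473
  (v2,v7,v3) [++-] → (0.831272, 0.634428, 0.0122)–(1.2922, 0, 0.0122)  len=0.7842
  (v3,v7,v8) [-+-] → (0.831272, 0.634428, 0.0122)–(0.3993, 1.229, 0.0122)  len=0.7349
  (v5,v10,v6) [--+] → (-1.92994, 1.44951, 0.0122)–(0.75436, 2.32167, 0.0122)  len=2.8224
  (v6,v10,v11) [+-+] → (-1.92994, 1.44951, 0.0122)–(-1.97493, 1.43489, 0.0122)  len=0.0473
  (v7,v12,v8) [++-] → (-0.346475, 0.986689, 0.0122)–(0.3993, 1.229, 0.0122)  len=0.7842
  (v8,v12,v13) [-+-] → (-0.346475, 0.986689, 0.0122)–(-1.0454, 0.7596, 0.0122)  len=0.7349
  (v10,v15,v11) [--+] → (-1.97493, -1.38758, 0.0122)–(-1.97493, 1.43489, 0.0122)  len=2.8225
  (v11,v15,v16) [+-+] → (-1.97493, -1.38758, 0.0122)–(-1.97493, -1.43489, 0.0122)  len=0.0473
  (v12,v17,v13) [++-] → (-1.0454, -0.0246335, 0.0122)–(-1.0454, 0.7596, 0.0122)  len=0.7842
  (v13,v17,v18) [-+-] → (-1.0454, -0.0246335, 0.0122)–(-1.0454, -0.7596, 0.0122)  len=0.7350
  (v15,v20,v16) [--+] → (0.70937, -2.30705, 0.0122)–(-1.97493, -1.43489, 0.0122)  len=2.8224
  (v16,v20,v21) [+-+] → (0.70937, -2.30705, 0.0122)–(0.75436, -2.32167, 0.0122)  len=0.0473
  (v17,v22,v18) [++-] → (-0.299625, -1.00191, 0.0122)–(-1.0454, -0.7596, 0.0122)  len=0.7842
  (v18,v22,v23) [-+-] → (-0.299625, -1.00191, 0.0122)–(0.3993, -1.229, 0.0122)  len=0.7349
  (v20,v0,v21) [--+] → (2.41333, -0.0382716, 0.0122)–(0.75436, -2.32167, 0.0122)  len=2.8224
  (v21,v0,v1) [+-+] → (2.41333, -0.0382716, 0.0122)–(2.44114, 0, 0.0122)  len=0.0473
  (v22,v2,v23) [++-] → (0.860228, -0.594572, 0.0122)–(0.3993, -1.229, 0.0122)  len=0.7842
  (v23,v2,v3) [-+-] → (0.860228, -0.594572, 0.0122)–(1.2922, 0, 0.0122)  len=0.7349

Chained into 2 loop(s):
  loop 1: 10 segments, perimeter = 14.3487
  loop 2: 10 segments, perimeter = 7.5955
Total perimeter = 21.944


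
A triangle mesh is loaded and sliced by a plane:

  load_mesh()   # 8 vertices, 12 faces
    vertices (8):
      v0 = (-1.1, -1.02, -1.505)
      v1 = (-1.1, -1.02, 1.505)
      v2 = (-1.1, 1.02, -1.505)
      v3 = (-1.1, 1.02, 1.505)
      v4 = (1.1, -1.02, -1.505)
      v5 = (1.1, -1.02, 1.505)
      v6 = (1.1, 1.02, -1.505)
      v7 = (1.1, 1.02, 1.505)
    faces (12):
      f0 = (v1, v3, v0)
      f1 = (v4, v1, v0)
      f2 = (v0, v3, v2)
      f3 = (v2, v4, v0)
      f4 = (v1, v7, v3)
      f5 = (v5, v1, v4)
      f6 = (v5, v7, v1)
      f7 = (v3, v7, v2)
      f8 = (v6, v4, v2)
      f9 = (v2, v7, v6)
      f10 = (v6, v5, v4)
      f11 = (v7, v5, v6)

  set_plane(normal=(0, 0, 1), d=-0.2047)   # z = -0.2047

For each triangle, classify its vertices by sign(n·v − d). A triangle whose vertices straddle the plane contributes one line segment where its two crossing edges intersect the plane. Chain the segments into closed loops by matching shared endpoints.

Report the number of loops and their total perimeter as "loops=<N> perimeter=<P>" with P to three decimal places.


loops=1 perimeter=8.480

Straddling triangles (8 of 12):
  (v1,v3,v0) [++-] → (-1.1, -0.138734, -0.2047)–(-1.1, -1.02, -0.2047)  len=0.8813
  (v4,v1,v0) [-+-] → (0.149615, -1.02, -0.2047)–(-1.1, -1.02, -0.2047)  len=1.2496
  (v0,v3,v2) [-+-] → (-1.1, -0.138734, -0.2047)–(-1.1, 1.02, -0.2047)  len=1.1587
  (v5,v1,v4) [++-] → (0.149615, -1.02, -0.2047)–(1.1, -1.02, -0.2047)  len=0.9504
  (v3,v7,v2) [++-] → (-0.149615, 1.02, -0.2047)–(-1.1, 1.02, -0.2047)  len=0.9504
  (v2,v7,v6) [-+-] → (-0.149615, 1.02, -0.2047)–(1.1, 1.02, -0.2047)  len=1.2496
  (v6,v5,v4) [-+-] → (1.1, 0.138734, -0.2047)–(1.1, -1.02, -0.2047)  len=1.1587
  (v7,v5,v6) [++-] → (1.1, 0.138734, -0.2047)–(1.1, 1.02, -0.2047)  len=0.8813

Chained into 1 loop(s):
  loop 1: 8 segments, perimeter = 8.4800
Total perimeter = 8.480


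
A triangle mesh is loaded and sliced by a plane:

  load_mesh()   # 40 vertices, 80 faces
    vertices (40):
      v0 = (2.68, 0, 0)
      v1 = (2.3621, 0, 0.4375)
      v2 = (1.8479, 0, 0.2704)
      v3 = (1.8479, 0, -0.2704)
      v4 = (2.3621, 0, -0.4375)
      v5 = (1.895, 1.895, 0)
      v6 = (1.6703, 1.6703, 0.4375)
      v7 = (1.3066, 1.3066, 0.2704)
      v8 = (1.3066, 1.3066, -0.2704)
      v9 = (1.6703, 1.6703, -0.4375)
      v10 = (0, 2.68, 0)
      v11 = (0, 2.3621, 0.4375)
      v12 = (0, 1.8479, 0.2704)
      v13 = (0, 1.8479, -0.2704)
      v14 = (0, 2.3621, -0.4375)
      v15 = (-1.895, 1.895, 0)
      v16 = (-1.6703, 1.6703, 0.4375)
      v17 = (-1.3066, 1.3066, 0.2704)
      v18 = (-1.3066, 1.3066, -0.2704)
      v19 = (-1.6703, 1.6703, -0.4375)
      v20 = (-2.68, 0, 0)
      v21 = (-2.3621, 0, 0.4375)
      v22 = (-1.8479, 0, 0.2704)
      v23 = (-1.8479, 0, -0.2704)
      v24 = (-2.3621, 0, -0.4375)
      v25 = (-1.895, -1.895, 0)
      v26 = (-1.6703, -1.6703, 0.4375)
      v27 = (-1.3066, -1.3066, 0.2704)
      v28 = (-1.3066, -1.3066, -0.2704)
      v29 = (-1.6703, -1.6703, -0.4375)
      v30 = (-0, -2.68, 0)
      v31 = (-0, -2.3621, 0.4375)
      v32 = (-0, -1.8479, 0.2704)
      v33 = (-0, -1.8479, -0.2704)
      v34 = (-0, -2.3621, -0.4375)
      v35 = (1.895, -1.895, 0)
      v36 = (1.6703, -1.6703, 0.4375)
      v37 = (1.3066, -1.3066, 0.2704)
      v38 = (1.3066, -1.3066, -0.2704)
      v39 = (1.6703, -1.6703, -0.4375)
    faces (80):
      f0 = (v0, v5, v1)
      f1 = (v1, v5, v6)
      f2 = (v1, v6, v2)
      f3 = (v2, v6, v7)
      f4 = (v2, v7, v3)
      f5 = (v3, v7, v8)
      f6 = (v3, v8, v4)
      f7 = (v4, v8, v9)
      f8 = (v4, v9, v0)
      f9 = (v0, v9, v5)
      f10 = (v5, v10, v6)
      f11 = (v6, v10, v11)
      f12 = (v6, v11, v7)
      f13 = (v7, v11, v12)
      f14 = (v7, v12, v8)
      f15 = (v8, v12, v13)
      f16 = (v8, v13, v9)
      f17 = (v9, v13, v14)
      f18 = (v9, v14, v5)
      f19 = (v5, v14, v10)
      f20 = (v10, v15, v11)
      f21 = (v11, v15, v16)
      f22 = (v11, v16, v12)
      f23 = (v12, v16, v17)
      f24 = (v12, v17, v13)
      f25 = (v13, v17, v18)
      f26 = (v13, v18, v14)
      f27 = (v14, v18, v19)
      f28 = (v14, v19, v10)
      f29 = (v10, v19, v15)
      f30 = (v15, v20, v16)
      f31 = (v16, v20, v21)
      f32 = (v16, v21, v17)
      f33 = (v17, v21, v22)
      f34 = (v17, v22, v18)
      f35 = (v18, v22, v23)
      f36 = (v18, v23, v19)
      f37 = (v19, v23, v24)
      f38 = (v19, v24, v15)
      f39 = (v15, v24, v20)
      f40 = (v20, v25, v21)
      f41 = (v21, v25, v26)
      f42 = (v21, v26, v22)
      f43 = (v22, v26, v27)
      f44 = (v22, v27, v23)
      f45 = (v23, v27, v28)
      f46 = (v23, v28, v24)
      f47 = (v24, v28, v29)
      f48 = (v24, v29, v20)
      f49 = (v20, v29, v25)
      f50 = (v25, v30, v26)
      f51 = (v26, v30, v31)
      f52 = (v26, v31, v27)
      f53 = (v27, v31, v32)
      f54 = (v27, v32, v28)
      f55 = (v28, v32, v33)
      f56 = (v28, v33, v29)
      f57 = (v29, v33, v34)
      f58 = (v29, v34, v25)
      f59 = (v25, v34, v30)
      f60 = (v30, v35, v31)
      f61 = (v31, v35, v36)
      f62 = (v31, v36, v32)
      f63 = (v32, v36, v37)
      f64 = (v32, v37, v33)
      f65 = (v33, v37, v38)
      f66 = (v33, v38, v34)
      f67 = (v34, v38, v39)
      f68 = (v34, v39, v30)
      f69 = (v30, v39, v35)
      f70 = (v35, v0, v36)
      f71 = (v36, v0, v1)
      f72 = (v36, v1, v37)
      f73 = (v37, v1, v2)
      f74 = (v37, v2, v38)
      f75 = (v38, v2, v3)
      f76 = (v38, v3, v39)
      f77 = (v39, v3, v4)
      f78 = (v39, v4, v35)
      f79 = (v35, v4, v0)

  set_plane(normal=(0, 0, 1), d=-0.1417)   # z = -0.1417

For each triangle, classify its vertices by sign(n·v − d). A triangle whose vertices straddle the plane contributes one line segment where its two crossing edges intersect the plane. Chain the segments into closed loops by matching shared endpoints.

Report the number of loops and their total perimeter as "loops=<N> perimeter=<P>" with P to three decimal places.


loops=2 perimeter=27.093

Straddling triangles (32 of 80):
  (v2,v7,v3) [++-] → (1.71908, 0.310946, -0.1417)–(1.8479, 0, -0.1417)  len=0.3366
  (v3,v7,v8) [-+-] → (1.71908, 0.310946, -0.1417)–(1.3066, 1.3066, -0.1417)  len=1.0777
  (v4,v9,v0) [--+] → (2.35297, 0.540986, -0.1417)–(2.57704, 0, -0.1417)  len=0.5856
  (v0,v9,v5) [+-+] → (2.35297, 0.540986, -0.1417)–(1.82222, 1.82222, -0.1417)  len=1.3868
  (v7,v12,v8) [++-] → (0.995654, 1.43542, -0.1417)–(1.3066, 1.3066, -0.1417)  len=0.3366
  (v8,v12,v13) [-+-] → (0.995654, 1.43542, -0.1417)–(0, 1.8479, -0.1417)  len=1.0777
  (v9,v14,v5) [--+] → (1.28124, 2.04629, -0.1417)–(1.82222, 1.82222, -0.1417)  len=0.5856
  (v5,v14,v10) [+-+] → (1.28124, 2.04629, -0.1417)–(0, 2.57704, -0.1417)  len=1.3868
  (v12,v17,v13) [++-] → (-0.310946, 1.71908, -0.1417)–(0, 1.8479, -0.1417)  len=0.3366
  (v13,v17,v18) [-+-] → (-0.310946, 1.71908, -0.1417)–(-1.3066, 1.3066, -0.1417)  len=1.0777
  (v14,v19,v10) [--+] → (-0.540986, 2.35297, -0.1417)–(0, 2.57704, -0.1417)  len=0.5856
  (v10,v19,v15) [+-+] → (-0.540986, 2.35297, -0.1417)–(-1.82222, 1.82222, -0.1417)  len=1.3868
  (v17,v22,v18) [++-] → (-1.43542, 0.995654, -0.1417)–(-1.3066, 1.3066, -0.1417)  len=0.3366
  (v18,v22,v23) [-+-] → (-1.43542, 0.995654, -0.1417)–(-1.8479, 0, -0.1417)  len=1.0777
  (v19,v24,v15) [--+] → (-2.04629, 1.28124, -0.1417)–(-1.82222, 1.82222, -0.1417)  len=0.5856
  (v15,v24,v20) [+-+] → (-2.04629, 1.28124, -0.1417)–(-2.57704, 0, -0.1417)  len=1.3868
  (v22,v27,v23) [++-] → (-1.71908, -0.310946, -0.1417)–(-1.8479, 0, -0.1417)  len=0.3366
  (v23,v27,v28) [-+-] → (-1.71908, -0.310946, -0.1417)–(-1.3066, -1.3066, -0.1417)  len=1.0777
  (v24,v29,v20) [--+] → (-2.35297, -0.540986, -0.1417)–(-2.57704, 0, -0.1417)  len=0.5856
  (v20,v29,v25) [+-+] → (-2.35297, -0.540986, -0.1417)–(-1.82222, -1.82222, -0.1417)  len=1.3868
  (v27,v32,v28) [++-] → (-0.995654, -1.43542, -0.1417)–(-1.3066, -1.3066, -0.1417)  len=0.3366
  (v28,v32,v33) [-+-] → (-0.995654, -1.43542, -0.1417)–(0, -1.8479, -0.1417)  len=1.0777
  (v29,v34,v25) [--+] → (-1.28124, -2.04629, -0.1417)–(-1.82222, -1.82222, -0.1417)  len=0.5856
  (v25,v34,v30) [+-+] → (-1.28124, -2.04629, -0.1417)–(0, -2.57704, -0.1417)  len=1.3868
  (v32,v37,v33) [++-] → (0.310946, -1.71908, -0.1417)–(0, -1.8479, -0.1417)  len=0.3366
  (v33,v37,v38) [-+-] → (0.310946, -1.71908, -0.1417)–(1.3066, -1.3066, -0.1417)  len=1.0777
  (v34,v39,v30) [--+] → (0.540986, -2.35297, -0.1417)–(0, -2.57704, -0.1417)  len=0.5856
  (v30,v39,v35) [+-+] → (0.540986, -2.35297, -0.1417)–(1.82222, -1.82222, -0.1417)  len=1.3868
  (v37,v2,v38) [++-] → (1.43542, -0.995654, -0.1417)–(1.3066, -1.3066, -0.1417)  len=0.3366
  (v38,v2,v3) [-+-] → (1.43542, -0.995654, -0.1417)–(1.8479, 0, -0.1417)  len=1.0777
  (v39,v4,v35) [--+] → (2.04629, -1.28124, -0.1417)–(1.82222, -1.82222, -0.1417)  len=0.5856
  (v35,v4,v0) [+-+] → (2.04629, -1.28124, -0.1417)–(2.57704, 0, -0.1417)  len=1.3868

Chained into 2 loop(s):
  loop 1: 16 segments, perimeter = 11.3143
  loop 2: 16 segments, perimeter = 15.7790
Total perimeter = 27.093


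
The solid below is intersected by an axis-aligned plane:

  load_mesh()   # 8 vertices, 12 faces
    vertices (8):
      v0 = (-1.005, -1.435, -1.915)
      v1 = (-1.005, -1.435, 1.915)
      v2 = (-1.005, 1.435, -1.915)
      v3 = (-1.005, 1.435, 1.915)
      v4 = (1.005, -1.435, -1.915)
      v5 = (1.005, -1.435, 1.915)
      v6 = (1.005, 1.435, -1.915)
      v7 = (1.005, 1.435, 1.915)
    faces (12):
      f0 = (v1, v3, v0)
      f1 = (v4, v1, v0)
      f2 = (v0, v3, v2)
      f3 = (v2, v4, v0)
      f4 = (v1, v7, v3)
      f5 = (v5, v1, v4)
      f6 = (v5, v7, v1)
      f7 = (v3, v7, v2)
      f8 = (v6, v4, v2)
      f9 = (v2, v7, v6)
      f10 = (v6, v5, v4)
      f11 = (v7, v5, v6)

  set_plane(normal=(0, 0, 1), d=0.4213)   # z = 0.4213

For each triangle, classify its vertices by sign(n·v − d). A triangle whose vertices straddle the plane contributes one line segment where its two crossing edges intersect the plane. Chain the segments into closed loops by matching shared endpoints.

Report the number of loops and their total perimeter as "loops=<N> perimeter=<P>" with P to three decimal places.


Straddling triangles (8 of 12):
  (v1,v3,v0) [++-] → (-1.005, 0.3157, 0.4213)–(-1.005, -1.435, 0.4213)  len=1.7507
  (v4,v1,v0) [-+-] → (-0.2211, -1.435, 0.4213)–(-1.005, -1.435, 0.4213)  len=0.7839
  (v0,v3,v2) [-+-] → (-1.005, 0.3157, 0.4213)–(-1.005, 1.435, 0.4213)  len=1.1193
  (v5,v1,v4) [++-] → (-0.2211, -1.435, 0.4213)–(1.005, -1.435, 0.4213)  len=1.2261
  (v3,v7,v2) [++-] → (0.2211, 1.435, 0.4213)–(-1.005, 1.435, 0.4213)  len=1.2261
  (v2,v7,v6) [-+-] → (0.2211, 1.435, 0.4213)–(1.005, 1.435, 0.4213)  len=0.7839
  (v6,v5,v4) [-+-] → (1.005, -0.3157, 0.4213)–(1.005, -1.435, 0.4213)  len=1.1193
  (v7,v5,v6) [++-] → (1.005, -0.3157, 0.4213)–(1.005, 1.435, 0.4213)  len=1.7507

Chained into 1 loop(s):
  loop 1: 8 segments, perimeter = 9.7600
Total perimeter = 9.760

loops=1 perimeter=9.760


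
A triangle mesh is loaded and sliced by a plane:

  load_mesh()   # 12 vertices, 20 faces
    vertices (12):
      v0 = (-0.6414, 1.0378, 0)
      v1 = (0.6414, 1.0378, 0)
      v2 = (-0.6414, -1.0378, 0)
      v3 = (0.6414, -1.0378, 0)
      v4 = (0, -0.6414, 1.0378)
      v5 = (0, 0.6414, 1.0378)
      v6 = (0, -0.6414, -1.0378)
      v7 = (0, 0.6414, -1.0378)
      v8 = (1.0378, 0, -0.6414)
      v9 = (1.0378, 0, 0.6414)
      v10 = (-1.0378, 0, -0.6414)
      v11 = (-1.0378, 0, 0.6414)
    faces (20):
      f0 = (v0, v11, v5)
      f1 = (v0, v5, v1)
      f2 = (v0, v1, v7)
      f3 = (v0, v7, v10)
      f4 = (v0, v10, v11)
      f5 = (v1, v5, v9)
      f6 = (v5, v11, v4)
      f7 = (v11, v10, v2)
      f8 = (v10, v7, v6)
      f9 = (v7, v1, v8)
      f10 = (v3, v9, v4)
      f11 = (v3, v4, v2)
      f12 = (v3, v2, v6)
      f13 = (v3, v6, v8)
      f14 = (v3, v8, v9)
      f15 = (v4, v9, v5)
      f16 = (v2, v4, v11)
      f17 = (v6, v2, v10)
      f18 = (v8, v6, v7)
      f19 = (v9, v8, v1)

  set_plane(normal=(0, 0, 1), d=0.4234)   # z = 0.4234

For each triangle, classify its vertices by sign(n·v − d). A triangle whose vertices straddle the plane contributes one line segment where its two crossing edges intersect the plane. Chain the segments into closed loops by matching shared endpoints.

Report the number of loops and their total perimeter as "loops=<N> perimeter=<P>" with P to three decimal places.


Straddling triangles (10 of 20):
  (v0,v11,v5) [-++] → (-0.903071, 0.352729, 0.4234)–(-0.379723, 0.876077, 0.4234)  len=0.7401
  (v0,v5,v1) [-+-] → (-0.379723, 0.876077, 0.4234)–(0.379723, 0.876077, 0.4234)  len=0.7594
  (v0,v10,v11) [--+] → (-1.0378, 0, 0.4234)–(-0.903071, 0.352729, 0.4234)  len=0.3776
  (v1,v5,v9) [-++] → (0.379723, 0.876077, 0.4234)–(0.903071, 0.352729, 0.4234)  len=0.7401
  (v11,v10,v2) [+--] → (-1.0378, 0, 0.4234)–(-0.903071, -0.352729, 0.4234)  len=0.3776
  (v3,v9,v4) [-++] → (0.903071, -0.352729, 0.4234)–(0.379723, -0.876077, 0.4234)  len=0.7401
  (v3,v4,v2) [-+-] → (0.379723, -0.876077, 0.4234)–(-0.379723, -0.876077, 0.4234)  len=0.7594
  (v3,v8,v9) [--+] → (1.0378, 0, 0.4234)–(0.903071, -0.352729, 0.4234)  len=0.3776
  (v2,v4,v11) [-++] → (-0.379723, -0.876077, 0.4234)–(-0.903071, -0.352729, 0.4234)  len=0.7401
  (v9,v8,v1) [+--] → (1.0378, 0, 0.4234)–(0.903071, 0.352729, 0.4234)  len=0.3776

Chained into 1 loop(s):
  loop 1: 10 segments, perimeter = 5.9897
Total perimeter = 5.990

loops=1 perimeter=5.990


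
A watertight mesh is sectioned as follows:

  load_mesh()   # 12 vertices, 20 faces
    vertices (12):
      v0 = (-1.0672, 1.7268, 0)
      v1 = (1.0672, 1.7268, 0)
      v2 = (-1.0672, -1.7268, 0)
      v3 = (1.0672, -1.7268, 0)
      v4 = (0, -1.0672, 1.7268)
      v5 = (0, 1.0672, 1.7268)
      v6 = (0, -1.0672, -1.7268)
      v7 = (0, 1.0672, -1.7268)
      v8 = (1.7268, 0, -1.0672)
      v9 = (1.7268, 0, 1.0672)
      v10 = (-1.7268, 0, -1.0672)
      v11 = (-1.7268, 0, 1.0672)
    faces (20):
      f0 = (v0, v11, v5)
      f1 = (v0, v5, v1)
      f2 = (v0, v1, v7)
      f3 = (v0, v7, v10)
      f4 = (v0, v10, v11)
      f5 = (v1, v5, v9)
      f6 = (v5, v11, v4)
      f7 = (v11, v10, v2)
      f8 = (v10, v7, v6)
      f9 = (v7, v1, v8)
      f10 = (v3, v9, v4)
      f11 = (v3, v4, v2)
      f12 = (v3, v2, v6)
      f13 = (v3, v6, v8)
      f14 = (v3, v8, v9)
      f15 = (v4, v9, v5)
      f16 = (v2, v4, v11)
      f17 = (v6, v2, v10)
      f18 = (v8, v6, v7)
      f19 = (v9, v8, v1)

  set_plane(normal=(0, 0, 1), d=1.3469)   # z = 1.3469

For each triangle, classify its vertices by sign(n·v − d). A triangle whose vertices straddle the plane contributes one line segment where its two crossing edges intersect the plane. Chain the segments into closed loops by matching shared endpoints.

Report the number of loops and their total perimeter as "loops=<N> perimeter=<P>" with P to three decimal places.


loops=1 perimeter=7.047

Straddling triangles (8 of 20):
  (v0,v11,v5) [--+] → (-0.994559, 0.452541, 1.3469)–(-0.234786, 1.21231, 1.3469)  len=1.0745
  (v0,v5,v1) [-+-] → (-0.234786, 1.21231, 1.3469)–(0.234786, 1.21231, 1.3469)  len=0.4696
  (v1,v5,v9) [-+-] → (0.234786, 1.21231, 1.3469)–(0.994559, 0.452541, 1.3469)  len=1.0745
  (v5,v11,v4) [+-+] → (-0.994559, 0.452541, 1.3469)–(-0.994559, -0.452541, 1.3469)  len=0.9051
  (v3,v9,v4) [--+] → (0.994559, -0.452541, 1.3469)–(0.234786, -1.21231, 1.3469)  len=1.0745
  (v3,v4,v2) [-+-] → (0.234786, -1.21231, 1.3469)–(-0.234786, -1.21231, 1.3469)  len=0.4696
  (v4,v9,v5) [+-+] → (0.994559, -0.452541, 1.3469)–(0.994559, 0.452541, 1.3469)  len=0.9051
  (v2,v4,v11) [-+-] → (-0.234786, -1.21231, 1.3469)–(-0.994559, -0.452541, 1.3469)  len=1.0745

Chained into 1 loop(s):
  loop 1: 8 segments, perimeter = 7.0472
Total perimeter = 7.047
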